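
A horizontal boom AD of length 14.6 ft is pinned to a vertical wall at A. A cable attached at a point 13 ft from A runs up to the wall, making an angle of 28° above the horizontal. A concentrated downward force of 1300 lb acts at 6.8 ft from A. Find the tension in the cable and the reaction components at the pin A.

T = 1448 lb, A_x = 1279 lb, A_y = 620.0 lb

ΣM about A: T·sin28°·13 − 1300·6.8 = 0 → T = 8840/(13·0.469472) = 1448.44 ≈ 1448 lb.
ΣF_x = 0: A_x − T·cos28° = 0 → A_x = 1448.44 × 0.882948 = 1279 lb.
ΣF_y = 0: A_y + T·sin28° − 1300 = 0 → A_y = 1300 − 1448.44 × 0.469472 = 620.0 lb.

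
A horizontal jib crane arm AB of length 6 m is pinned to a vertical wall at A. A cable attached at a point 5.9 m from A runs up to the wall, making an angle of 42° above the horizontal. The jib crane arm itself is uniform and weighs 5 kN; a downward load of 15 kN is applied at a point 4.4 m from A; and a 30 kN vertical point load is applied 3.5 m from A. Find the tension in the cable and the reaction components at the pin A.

T = 47.11 kN, A_x = 35.01 kN, A_y = 18.47 kN

ΣM about A: T·sin42°·5.9 − 5·3 − 15·4.4 − 30·3.5 = 0 → T = 186/(5.9·0.669131) = 47.114 ≈ 47.11 kN.
ΣF_x = 0: A_x − T·cos42° = 0 → A_x = 47.114 × 0.743145 = 35.01 kN.
ΣF_y = 0: A_y + T·sin42° − 5 − 15 − 30 = 0 → A_y = 50 − 47.114 × 0.669131 = 18.47 kN.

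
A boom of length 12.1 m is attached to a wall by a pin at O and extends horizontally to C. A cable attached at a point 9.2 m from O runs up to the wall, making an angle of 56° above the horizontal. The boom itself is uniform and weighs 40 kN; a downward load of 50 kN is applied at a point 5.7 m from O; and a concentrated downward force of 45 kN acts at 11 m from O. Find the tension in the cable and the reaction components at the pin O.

T = 134.0 kN, O_x = 74.93 kN, O_y = 23.91 kN

ΣM about O: T·sin56°·9.2 − 40·6.05 − 50·5.7 − 45·11 = 0 → T = 1022/(9.2·0.829038) = 133.995 ≈ 134.0 kN.
ΣF_x = 0: O_x − T·cos56° = 0 → O_x = 133.995 × 0.559193 = 74.93 kN.
ΣF_y = 0: O_y + T·sin56° − 40 − 50 − 45 = 0 → O_y = 135 − 133.995 × 0.829038 = 23.91 kN.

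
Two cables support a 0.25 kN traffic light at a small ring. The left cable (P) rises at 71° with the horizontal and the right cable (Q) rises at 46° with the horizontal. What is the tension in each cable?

ΣF_x = 0: −T_P·cos71° + T_Q·cos46° = 0 → T_Q = 0.468674·T_P.
ΣF_y = 0: T_P·sin71° + T_Q·sin46° = 0.25.
Substitute: T_P·(0.945519 + 0.468674·0.71934) = 0.25 → T_P = 0.194908 ≈ 0.1949 kN.
Then T_Q = 0.468674 × 0.194908 = 0.09135 kN.

T_P = 0.1949 kN, T_Q = 0.09135 kN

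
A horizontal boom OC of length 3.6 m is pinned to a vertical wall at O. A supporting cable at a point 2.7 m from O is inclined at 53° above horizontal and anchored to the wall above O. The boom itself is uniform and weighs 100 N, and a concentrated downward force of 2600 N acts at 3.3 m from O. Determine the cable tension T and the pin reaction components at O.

T = 4062 N, O_x = 2445 N, O_y = -544.4 N

ΣM about O: T·sin53°·2.7 − 100·1.8 − 2600·3.3 = 0 → T = 8760/(2.7·0.798636) = 4062.48 ≈ 4062 N.
ΣF_x = 0: O_x − T·cos53° = 0 → O_x = 4062.48 × 0.601815 = 2445 N.
ΣF_y = 0: O_y + T·sin53° − 100 − 2600 = 0 → O_y = 2700 − 4062.48 × 0.798636 = -544.4 N.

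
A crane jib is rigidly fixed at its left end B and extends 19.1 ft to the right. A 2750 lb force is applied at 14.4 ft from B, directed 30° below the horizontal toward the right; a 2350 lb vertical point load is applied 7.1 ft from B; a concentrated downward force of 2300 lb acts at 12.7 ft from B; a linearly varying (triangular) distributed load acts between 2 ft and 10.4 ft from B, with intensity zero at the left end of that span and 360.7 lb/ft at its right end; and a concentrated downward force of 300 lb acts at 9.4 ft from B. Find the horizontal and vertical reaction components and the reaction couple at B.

B_x = -2382 lb, B_y = 7840 lb, M_B = 80030 lb·ft

Resultant of the triangular load: ½ × 360.7 × 8.4 = 1514.94 lb, acting at 7.6 ft from B (one-third of the span from the peak).
ΣF_x = 0: B_x + 2750·cos30° = 0 → B_x = -2382 lb.
ΣF_y = 0: B_y − 2750·sin30° − 2350 − 2300 − ½·360.7·8.4 − 300 = 0 → B_y = 7840 lb.
ΣM about B: M_B − 2750·sin30°·14.4 − 2350·7.1 − 2300·12.7 − (½·360.7·8.4)·7.6 − 300·9.4 = 0 → M_B = 80030 lb·ft.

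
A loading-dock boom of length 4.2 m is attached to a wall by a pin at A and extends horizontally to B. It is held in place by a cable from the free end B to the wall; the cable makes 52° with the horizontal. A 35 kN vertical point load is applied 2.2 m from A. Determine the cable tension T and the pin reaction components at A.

T = 23.27 kN, A_x = 14.32 kN, A_y = 16.67 kN

ΣM about A: T·sin52°·4.2 − 35·2.2 = 0 → T = 77/(4.2·0.788011) = 23.2653 ≈ 23.27 kN.
ΣF_x = 0: A_x − T·cos52° = 0 → A_x = 23.2653 × 0.615661 = 14.32 kN.
ΣF_y = 0: A_y + T·sin52° − 35 = 0 → A_y = 35 − 23.2653 × 0.788011 = 16.67 kN.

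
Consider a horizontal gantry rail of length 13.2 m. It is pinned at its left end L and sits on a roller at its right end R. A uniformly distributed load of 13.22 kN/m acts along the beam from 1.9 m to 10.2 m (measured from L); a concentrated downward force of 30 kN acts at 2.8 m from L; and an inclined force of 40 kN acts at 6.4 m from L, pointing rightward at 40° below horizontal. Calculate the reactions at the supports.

Resultant of the distributed load: 13.22 × 8.3 = 109.726 kN at 6.05 m from L.
ΣM about L: R_y·13.2 − (13.22·8.3)·6.05 − 30·2.8 − 40·sin40°·6.4 = 0 → R_y = 912.396/13.2 = 69.1209 ≈ 69.12 kN.
ΣF_y = 0: L_y + 69.1209 − 13.22·8.3 − 30 − 40·sin40° = 0 → L_y = 96.32 kN.
ΣF_x = 0: L_x + 40·cos40° = 0 → L_x = -30.64 kN.

L_x = -30.64 kN, L_y = 96.32 kN, R_y = 69.12 kN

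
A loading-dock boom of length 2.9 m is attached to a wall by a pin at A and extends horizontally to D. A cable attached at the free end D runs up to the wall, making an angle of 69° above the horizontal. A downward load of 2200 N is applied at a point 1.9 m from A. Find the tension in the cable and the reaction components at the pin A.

ΣM about A: T·sin69°·2.9 − 2200·1.9 = 0 → T = 4180/(2.9·0.93358) = 1543.93 ≈ 1544 N.
ΣF_x = 0: A_x − T·cos69° = 0 → A_x = 1543.93 × 0.358368 = 553.3 N.
ΣF_y = 0: A_y + T·sin69° − 2200 = 0 → A_y = 2200 − 1543.93 × 0.93358 = 758.6 N.

T = 1544 N, A_x = 553.3 N, A_y = 758.6 N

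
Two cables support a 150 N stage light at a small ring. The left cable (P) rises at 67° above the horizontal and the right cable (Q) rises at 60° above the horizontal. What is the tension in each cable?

T_P = 93.91 N, T_Q = 73.39 N

ΣF_x = 0: −T_P·cos67° + T_Q·cos60° = 0 → T_Q = 0.781462·T_P.
ΣF_y = 0: T_P·sin67° + T_Q·sin60° = 150.
Substitute: T_P·(0.920505 + 0.781462·0.866025) = 150 → T_P = 93.9102 ≈ 93.91 N.
Then T_Q = 0.781462 × 93.9102 = 73.39 N.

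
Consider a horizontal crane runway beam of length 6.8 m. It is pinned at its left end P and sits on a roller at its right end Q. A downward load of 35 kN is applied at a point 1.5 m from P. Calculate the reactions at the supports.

ΣM about P: Q_y·6.8 − 35·1.5 = 0 → Q_y = 52.5/6.8 = 7.72059 ≈ 7.721 kN.
ΣF_y = 0: P_y + 7.72059 − 35 = 0 → P_y = 27.28 kN.
ΣF_x = 0: no horizontal applied forces, so P_x = 0.

P_x = 0, P_y = 27.28 kN, Q_y = 7.721 kN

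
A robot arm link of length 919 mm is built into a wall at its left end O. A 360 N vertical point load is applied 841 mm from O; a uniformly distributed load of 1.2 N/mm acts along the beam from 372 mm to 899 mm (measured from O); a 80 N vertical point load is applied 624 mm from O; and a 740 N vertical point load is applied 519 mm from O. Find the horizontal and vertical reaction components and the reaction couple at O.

O_x = 0, O_y = 1812 N, M_O = 1139000 N·mm

Resultant of the distributed load: 1.2 × 527 = 632.4 N at 635.5 mm from O.
ΣF_x = 0: O_x = 0.
ΣF_y = 0: O_y − 360 − 1.2·527 − 80 − 740 = 0 → O_y = 1812 N.
ΣM about O: M_O − 360·841 − (1.2·527)·635.5 − 80·624 − 740·519 = 0 → M_O = 1139000 N·mm.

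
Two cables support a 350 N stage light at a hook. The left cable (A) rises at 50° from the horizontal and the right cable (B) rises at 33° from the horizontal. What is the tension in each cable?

T_A = 295.7 N, T_B = 226.7 N

ΣF_x = 0: −T_A·cos50° + T_B·cos33° = 0 → T_B = 0.766436·T_A.
ΣF_y = 0: T_A·sin50° + T_B·sin33° = 350.
Substitute: T_A·(0.766044 + 0.766436·0.544639) = 350 → T_A = 295.739 ≈ 295.7 N.
Then T_B = 0.766436 × 295.739 = 226.7 N.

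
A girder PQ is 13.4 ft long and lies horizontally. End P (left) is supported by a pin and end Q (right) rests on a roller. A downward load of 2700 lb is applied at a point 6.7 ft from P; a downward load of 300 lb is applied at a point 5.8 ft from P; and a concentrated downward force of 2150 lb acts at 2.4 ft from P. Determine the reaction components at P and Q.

P_x = 0, P_y = 3285 lb, Q_y = 1865 lb

Moments about P: Q_y·13.4 − 2700·6.7 − 300·5.8 − 2150·2.4 = 0 → Q_y = 24990/13.4 = 1864.93 ≈ 1865 lb.
ΣF_y = 0: P_y + 1864.93 − 2700 − 300 − 2150 = 0 → P_y = 3285 lb.
ΣF_x = 0: no horizontal applied forces, so P_x = 0.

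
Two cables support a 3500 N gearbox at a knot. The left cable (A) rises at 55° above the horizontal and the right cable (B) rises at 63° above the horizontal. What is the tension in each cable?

T_A = 1800 N, T_B = 2274 N

ΣF_x = 0: −T_A·cos55° + T_B·cos63° = 0 → T_B = 1.26341·T_A.
ΣF_y = 0: T_A·sin55° + T_B·sin63° = 3500.
Substitute: T_A·(0.819152 + 1.26341·0.891007) = 3500 → T_A = 1799.62 ≈ 1800 N.
Then T_B = 1.26341 × 1799.62 = 2274 N.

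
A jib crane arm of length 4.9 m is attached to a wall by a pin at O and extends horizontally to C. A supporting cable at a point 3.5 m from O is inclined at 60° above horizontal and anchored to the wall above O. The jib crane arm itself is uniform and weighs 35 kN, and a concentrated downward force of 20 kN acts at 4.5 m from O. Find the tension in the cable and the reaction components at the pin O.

T = 57.98 kN, O_x = 28.99 kN, O_y = 4.786 kN

ΣM about O: T·sin60°·3.5 − 35·2.45 − 20·4.5 = 0 → T = 175.75/(3.5·0.866025) = 57.9825 ≈ 57.98 kN.
ΣF_x = 0: O_x − T·cos60° = 0 → O_x = 57.9825 × 0.5 = 28.99 kN.
ΣF_y = 0: O_y + T·sin60° − 35 − 20 = 0 → O_y = 55 − 57.9825 × 0.866025 = 4.786 kN.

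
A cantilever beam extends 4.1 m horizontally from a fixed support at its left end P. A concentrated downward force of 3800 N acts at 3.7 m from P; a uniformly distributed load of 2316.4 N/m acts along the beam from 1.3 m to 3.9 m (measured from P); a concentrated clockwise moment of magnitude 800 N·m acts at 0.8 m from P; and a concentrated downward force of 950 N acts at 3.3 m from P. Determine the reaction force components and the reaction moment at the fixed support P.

P_x = 0, P_y = 10770 N, M_P = 33650 N·m

Resultant of the distributed load: 2316.4 × 2.6 = 6022.64 N at 2.6 m from P.
ΣF_x = 0: P_x = 0.
ΣF_y = 0: P_y − 3800 − 2316.4·2.6 − 950 = 0 → P_y = 10770 N.
ΣM about P: M_P − 3800·3.7 − (2316.4·2.6)·2.6 − 800 − 950·3.3 = 0 → M_P = 33650 N·m.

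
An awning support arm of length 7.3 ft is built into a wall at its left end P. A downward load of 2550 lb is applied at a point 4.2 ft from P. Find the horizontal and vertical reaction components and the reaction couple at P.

ΣF_x = 0: P_x = 0.
ΣF_y = 0: P_y − 2550 = 0 → P_y = 2550 lb.
ΣM about P: M_P − 2550·4.2 = 0 → M_P = 10710 lb·ft.

P_x = 0, P_y = 2550 lb, M_P = 10710 lb·ft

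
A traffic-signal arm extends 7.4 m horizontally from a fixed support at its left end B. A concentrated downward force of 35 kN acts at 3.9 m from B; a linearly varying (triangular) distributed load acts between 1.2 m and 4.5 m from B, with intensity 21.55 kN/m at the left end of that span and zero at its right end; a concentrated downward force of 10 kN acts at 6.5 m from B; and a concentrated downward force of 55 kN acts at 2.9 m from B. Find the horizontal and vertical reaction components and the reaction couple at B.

B_x = 0, B_y = 135.6 kN, M_B = 442.8 kN·m

Resultant of the triangular load: ½ × 21.55 × 3.3 = 35.5575 kN, acting at 2.3 m from B (one-third of the span from the peak).
ΣF_x = 0: B_x = 0.
ΣF_y = 0: B_y − 35 − ½·21.55·3.3 − 10 − 55 = 0 → B_y = 135.6 kN.
ΣM about B: M_B − 35·3.9 − (½·21.55·3.3)·2.3 − 10·6.5 − 55·2.9 = 0 → M_B = 442.8 kN·m.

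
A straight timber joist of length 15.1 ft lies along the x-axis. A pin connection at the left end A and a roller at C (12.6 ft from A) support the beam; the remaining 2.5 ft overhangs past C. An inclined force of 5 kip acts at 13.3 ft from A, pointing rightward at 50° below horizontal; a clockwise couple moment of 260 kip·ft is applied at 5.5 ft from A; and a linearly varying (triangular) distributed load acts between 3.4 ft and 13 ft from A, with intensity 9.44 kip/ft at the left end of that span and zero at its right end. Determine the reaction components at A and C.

Resultant of the triangular load: ½ × 9.44 × 9.6 = 45.312 kip, acting at 6.6 ft from A (one-third of the span from the peak).
Moments about A: C_y·12.6 − 5·sin50°·13.3 − 260 − (½·9.44·9.6)·6.6 = 0 → C_y = 610.001/12.6 = 48.4128 ≈ 48.41 kip.
ΣF_y = 0: A_y + 48.4128 − 5·sin50° − ½·9.44·9.6 = 0 → A_y = 0.7294 kip.
ΣF_x = 0: A_x + 5·cos50° = 0 → A_x = -3.214 kip.

A_x = -3.214 kip, A_y = 0.7294 kip, C_y = 48.41 kip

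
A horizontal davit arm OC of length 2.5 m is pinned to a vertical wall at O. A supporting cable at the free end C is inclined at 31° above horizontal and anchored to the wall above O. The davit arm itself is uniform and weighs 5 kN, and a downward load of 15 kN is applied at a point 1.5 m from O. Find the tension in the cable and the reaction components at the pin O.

ΣM about O: T·sin31°·2.5 − 5·1.25 − 15·1.5 = 0 → T = 28.75/(2.5·0.515038) = 22.3284 ≈ 22.33 kN.
ΣF_x = 0: O_x − T·cos31° = 0 → O_x = 22.3284 × 0.857167 = 19.14 kN.
ΣF_y = 0: O_y + T·sin31° − 5 − 15 = 0 → O_y = 20 − 22.3284 × 0.515038 = 8.500 kN.

T = 22.33 kN, O_x = 19.14 kN, O_y = 8.500 kN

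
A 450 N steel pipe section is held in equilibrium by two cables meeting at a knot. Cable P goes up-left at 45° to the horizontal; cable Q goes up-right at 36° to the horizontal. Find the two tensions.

T_P = 368.6 N, T_Q = 322.2 N

ΣF_x = 0: −T_P·cos45° + T_Q·cos36° = 0 → T_Q = 0.874032·T_P.
ΣF_y = 0: T_P·sin45° + T_Q·sin36° = 450.
Substitute: T_P·(0.707107 + 0.874032·0.587785) = 450 → T_P = 368.596 ≈ 368.6 N.
Then T_Q = 0.874032 × 368.596 = 322.2 N.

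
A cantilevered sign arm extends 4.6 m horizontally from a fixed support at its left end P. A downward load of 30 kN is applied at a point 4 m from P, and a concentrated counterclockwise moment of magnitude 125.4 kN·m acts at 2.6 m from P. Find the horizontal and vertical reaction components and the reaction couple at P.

ΣF_x = 0: P_x = 0.
ΣF_y = 0: P_y − 30 = 0 → P_y = 30.00 kN.
ΣM about P: M_P − 30·4 + 125.4 = 0 → M_P = -5.400 kN·m.

P_x = 0, P_y = 30.00 kN, M_P = -5.400 kN·m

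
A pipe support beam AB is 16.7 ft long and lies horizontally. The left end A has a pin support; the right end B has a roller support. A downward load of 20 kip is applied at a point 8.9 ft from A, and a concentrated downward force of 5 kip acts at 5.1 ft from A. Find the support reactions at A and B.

ΣM about A: B_y·16.7 − 20·8.9 − 5·5.1 = 0 → B_y = 203.5/16.7 = 12.1856 ≈ 12.19 kip.
ΣF_y = 0: A_y + 12.1856 − 20 − 5 = 0 → A_y = 12.81 kip.
ΣF_x = 0: no horizontal applied forces, so A_x = 0.

A_x = 0, A_y = 12.81 kip, B_y = 12.19 kip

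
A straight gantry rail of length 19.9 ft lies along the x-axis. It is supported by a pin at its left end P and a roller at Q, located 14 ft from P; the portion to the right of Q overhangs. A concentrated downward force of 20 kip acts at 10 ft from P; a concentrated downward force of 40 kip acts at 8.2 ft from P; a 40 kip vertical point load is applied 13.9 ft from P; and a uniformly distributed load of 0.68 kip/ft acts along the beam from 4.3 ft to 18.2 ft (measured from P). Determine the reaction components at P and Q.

Resultant of the distributed load: 0.68 × 13.9 = 9.452 kip at 11.25 ft from P.
Taking moments about P: Q_y·14 − 20·10 − 40·8.2 − 40·13.9 − (0.68·13.9)·11.25 = 0 → Q_y = 1190.335/14 = 85.0239 ≈ 85.02 kip.
ΣF_y = 0: P_y + 85.0239 − 20 − 40 − 40 − 0.68·13.9 = 0 → P_y = 24.43 kip.
ΣF_x = 0: no horizontal applied forces, so P_x = 0.

P_x = 0, P_y = 24.43 kip, Q_y = 85.02 kip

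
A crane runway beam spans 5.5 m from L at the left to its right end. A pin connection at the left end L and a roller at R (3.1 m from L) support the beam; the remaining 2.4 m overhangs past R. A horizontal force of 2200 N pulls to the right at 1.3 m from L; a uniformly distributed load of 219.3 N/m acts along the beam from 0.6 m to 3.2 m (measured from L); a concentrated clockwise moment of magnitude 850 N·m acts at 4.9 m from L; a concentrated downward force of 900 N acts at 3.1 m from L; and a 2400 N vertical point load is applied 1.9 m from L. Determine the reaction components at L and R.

L_x = -2200 N, L_y = 875.6 N, R_y = 2995 N

Resultant of the distributed load: 219.3 × 2.6 = 570.18 N at 1.9 m from L.
ΣM about L: R_y·3.1 − (219.3·2.6)·1.9 − 850 − 900·3.1 − 2400·1.9 = 0 → R_y = 9283.342/3.1 = 2994.63 ≈ 2995 N.
ΣF_y = 0: L_y + 2994.63 − 219.3·2.6 − 900 − 2400 = 0 → L_y = 875.6 N.
ΣF_x = 0: L_x + 2200 = 0 → L_x = -2200 N.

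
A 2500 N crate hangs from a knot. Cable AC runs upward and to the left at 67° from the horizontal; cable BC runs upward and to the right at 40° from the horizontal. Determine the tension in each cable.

ΣF_x = 0: −T_AC·cos67° + T_BC·cos40° = 0 → T_BC = 0.510063·T_AC.
ΣF_y = 0: T_AC·sin67° + T_BC·sin40° = 2500.
Substitute: T_AC·(0.920505 + 0.510063·0.642788) = 2500 → T_AC = 2002.62 ≈ 2003 N.
Then T_BC = 0.510063 × 2002.62 = 1021 N.

T_AC = 2003 N, T_BC = 1021 N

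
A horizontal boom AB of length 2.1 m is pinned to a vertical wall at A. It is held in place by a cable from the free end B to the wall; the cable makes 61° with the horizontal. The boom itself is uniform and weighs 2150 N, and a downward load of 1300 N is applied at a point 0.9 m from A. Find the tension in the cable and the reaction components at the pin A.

ΣM about A: T·sin61°·2.1 − 2150·1.05 − 1300·0.9 = 0 → T = 3427.5/(2.1·0.87462) = 1866.12 ≈ 1866 N.
ΣF_x = 0: A_x − T·cos61° = 0 → A_x = 1866.12 × 0.48481 = 904.7 N.
ΣF_y = 0: A_y + T·sin61° − 2150 − 1300 = 0 → A_y = 3450 − 1866.12 × 0.87462 = 1818 N.

T = 1866 N, A_x = 904.7 N, A_y = 1818 N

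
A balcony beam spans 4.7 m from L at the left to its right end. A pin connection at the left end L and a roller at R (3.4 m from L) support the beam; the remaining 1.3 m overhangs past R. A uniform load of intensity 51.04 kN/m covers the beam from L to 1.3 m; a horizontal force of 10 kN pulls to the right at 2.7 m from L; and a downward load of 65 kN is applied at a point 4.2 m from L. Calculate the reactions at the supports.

L_x = -10.00 kN, L_y = 38.37 kN, R_y = 92.98 kN

Resultant of the distributed load: 51.04 × 1.3 = 66.352 kN at 0.65 m from L.
Moments about L: R_y·3.4 − (51.04·1.3)·0.65 − 65·4.2 = 0 → R_y = 316.1288/3.4 = 92.9791 ≈ 92.98 kN.
ΣF_y = 0: L_y + 92.9791 − 51.04·1.3 − 65 = 0 → L_y = 38.37 kN.
ΣF_x = 0: L_x + 10 = 0 → L_x = -10.00 kN.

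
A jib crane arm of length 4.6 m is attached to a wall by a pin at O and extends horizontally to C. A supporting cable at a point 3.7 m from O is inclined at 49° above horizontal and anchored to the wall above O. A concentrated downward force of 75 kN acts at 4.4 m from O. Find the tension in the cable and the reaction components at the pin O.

ΣM about O: T·sin49°·3.7 − 75·4.4 = 0 → T = 330/(3.7·0.75471) = 118.177 ≈ 118.2 kN.
ΣF_x = 0: O_x − T·cos49° = 0 → O_x = 118.177 × 0.656059 = 77.53 kN.
ΣF_y = 0: O_y + T·sin49° − 75 = 0 → O_y = 75 − 118.177 × 0.75471 = -14.19 kN.

T = 118.2 kN, O_x = 77.53 kN, O_y = -14.19 kN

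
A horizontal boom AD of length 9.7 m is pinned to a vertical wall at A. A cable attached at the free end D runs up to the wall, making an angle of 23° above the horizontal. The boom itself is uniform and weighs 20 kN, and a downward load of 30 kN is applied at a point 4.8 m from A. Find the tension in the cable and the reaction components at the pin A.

ΣM about A: T·sin23°·9.7 − 20·4.85 − 30·4.8 = 0 → T = 241/(9.7·0.390731) = 63.5869 ≈ 63.59 kN.
ΣF_x = 0: A_x − T·cos23° = 0 → A_x = 63.5869 × 0.920505 = 58.53 kN.
ΣF_y = 0: A_y + T·sin23° − 20 − 30 = 0 → A_y = 50 − 63.5869 × 0.390731 = 25.15 kN.

T = 63.59 kN, A_x = 58.53 kN, A_y = 25.15 kN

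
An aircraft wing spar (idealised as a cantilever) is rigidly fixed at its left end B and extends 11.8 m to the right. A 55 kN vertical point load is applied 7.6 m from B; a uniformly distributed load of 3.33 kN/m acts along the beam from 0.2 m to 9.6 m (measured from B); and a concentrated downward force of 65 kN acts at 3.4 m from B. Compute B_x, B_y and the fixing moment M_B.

B_x = 0, B_y = 151.3 kN, M_B = 792.4 kN·m

Resultant of the distributed load: 3.33 × 9.4 = 31.302 kN at 4.9 m from B.
ΣF_x = 0: B_x = 0.
ΣF_y = 0: B_y − 55 − 3.33·9.4 − 65 = 0 → B_y = 151.3 kN.
ΣM about B: M_B − 55·7.6 − (3.33·9.4)·4.9 − 65·3.4 = 0 → M_B = 792.4 kN·m.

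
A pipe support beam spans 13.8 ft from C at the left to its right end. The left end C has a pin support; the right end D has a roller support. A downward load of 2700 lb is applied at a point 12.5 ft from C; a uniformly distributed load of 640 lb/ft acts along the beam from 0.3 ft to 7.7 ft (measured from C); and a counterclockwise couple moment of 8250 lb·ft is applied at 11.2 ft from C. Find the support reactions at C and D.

Resultant of the distributed load: 640 × 7.4 = 4736 lb at 4 ft from C.
Moments about C: D_y·13.8 − 2700·12.5 − (640·7.4)·4 + 8250 = 0 → D_y = 44444/13.8 = 3220.58 ≈ 3221 lb.
ΣF_y = 0: C_y + 3220.58 − 2700 − 640·7.4 = 0 → C_y = 4215 lb.
ΣF_x = 0: no horizontal applied forces, so C_x = 0.

C_x = 0, C_y = 4215 lb, D_y = 3221 lb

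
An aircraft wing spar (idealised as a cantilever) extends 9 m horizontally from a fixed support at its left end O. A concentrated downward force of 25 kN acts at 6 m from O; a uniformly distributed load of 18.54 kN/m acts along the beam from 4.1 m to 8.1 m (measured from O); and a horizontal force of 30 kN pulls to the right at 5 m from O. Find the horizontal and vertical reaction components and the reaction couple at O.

Resultant of the distributed load: 18.54 × 4 = 74.16 kN at 6.1 m from O.
ΣF_x = 0: O_x + 30 = 0 → O_x = -30.00 kN.
ΣF_y = 0: O_y − 25 − 18.54·4 = 0 → O_y = 99.16 kN.
ΣM about O: M_O − 25·6 − (18.54·4)·6.1 = 0 → M_O = 602.4 kN·m.

O_x = -30.00 kN, O_y = 99.16 kN, M_O = 602.4 kN·m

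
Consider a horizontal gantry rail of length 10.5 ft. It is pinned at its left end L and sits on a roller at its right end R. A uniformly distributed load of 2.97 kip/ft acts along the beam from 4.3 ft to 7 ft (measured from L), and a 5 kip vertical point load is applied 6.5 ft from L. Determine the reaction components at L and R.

L_x = 0, L_y = 5.609 kip, R_y = 7.410 kip

Resultant of the distributed load: 2.97 × 2.7 = 8.019 kip at 5.65 ft from L.
Moments about L: R_y·10.5 − (2.97·2.7)·5.65 − 5·6.5 = 0 → R_y = 77.80735/10.5 = 7.41022 ≈ 7.410 kip.
ΣF_y = 0: L_y + 7.41022 − 2.97·2.7 − 5 = 0 → L_y = 5.609 kip.
ΣF_x = 0: no horizontal applied forces, so L_x = 0.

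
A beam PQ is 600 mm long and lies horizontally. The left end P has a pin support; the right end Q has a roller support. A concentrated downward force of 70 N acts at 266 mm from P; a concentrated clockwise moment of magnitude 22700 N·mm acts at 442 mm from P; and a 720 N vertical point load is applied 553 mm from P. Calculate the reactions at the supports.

ΣM about P: Q_y·600 − 70·266 − 22700 − 720·553 = 0 → Q_y = 439480/600 = 732.467 ≈ 732.5 N.
ΣF_y = 0: P_y + 732.467 − 70 − 720 = 0 → P_y = 57.53 N.
ΣF_x = 0: no horizontal applied forces, so P_x = 0.

P_x = 0, P_y = 57.53 N, Q_y = 732.5 N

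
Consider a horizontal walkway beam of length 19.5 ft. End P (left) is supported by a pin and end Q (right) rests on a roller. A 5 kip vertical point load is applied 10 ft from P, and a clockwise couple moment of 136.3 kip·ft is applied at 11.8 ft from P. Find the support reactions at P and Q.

ΣM about P: Q_y·19.5 − 5·10 − 136.3 = 0 → Q_y = 186.3/19.5 = 9.55385 ≈ 9.554 kip.
ΣF_y = 0: P_y + 9.55385 − 5 = 0 → P_y = -4.554 kip.
ΣF_x = 0: no horizontal applied forces, so P_x = 0.

P_x = 0, P_y = -4.554 kip, Q_y = 9.554 kip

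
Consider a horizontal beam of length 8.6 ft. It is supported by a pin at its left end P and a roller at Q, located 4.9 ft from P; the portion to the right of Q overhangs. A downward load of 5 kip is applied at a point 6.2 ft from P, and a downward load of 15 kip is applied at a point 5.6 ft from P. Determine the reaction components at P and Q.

Taking moments about P: Q_y·4.9 − 5·6.2 − 15·5.6 = 0 → Q_y = 115/4.9 = 23.4694 ≈ 23.47 kip.
ΣF_y = 0: P_y + 23.4694 − 5 − 15 = 0 → P_y = -3.469 kip.
ΣF_x = 0: no horizontal applied forces, so P_x = 0.

P_x = 0, P_y = -3.469 kip, Q_y = 23.47 kip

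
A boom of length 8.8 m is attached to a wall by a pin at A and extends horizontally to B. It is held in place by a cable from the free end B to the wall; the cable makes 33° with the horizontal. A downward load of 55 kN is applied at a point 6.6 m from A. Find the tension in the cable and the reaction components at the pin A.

T = 75.74 kN, A_x = 63.52 kN, A_y = 13.75 kN

ΣM about A: T·sin33°·8.8 − 55·6.6 = 0 → T = 363/(8.8·0.544639) = 75.7382 ≈ 75.74 kN.
ΣF_x = 0: A_x − T·cos33° = 0 → A_x = 75.7382 × 0.838671 = 63.52 kN.
ΣF_y = 0: A_y + T·sin33° − 55 = 0 → A_y = 55 − 75.7382 × 0.544639 = 13.75 kN.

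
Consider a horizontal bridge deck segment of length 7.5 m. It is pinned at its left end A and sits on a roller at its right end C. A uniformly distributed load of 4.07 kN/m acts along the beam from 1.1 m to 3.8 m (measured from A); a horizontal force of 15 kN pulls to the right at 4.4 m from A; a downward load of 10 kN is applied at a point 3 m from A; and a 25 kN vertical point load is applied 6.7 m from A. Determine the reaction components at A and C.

A_x = -15.00 kN, A_y = 16.07 kN, C_y = 29.92 kN

Resultant of the distributed load: 4.07 × 2.7 = 10.989 kN at 2.45 m from A.
ΣM about A: C_y·7.5 − (4.07·2.7)·2.45 − 10·3 − 25·6.7 = 0 → C_y = 224.42305/7.5 = 29.9231 ≈ 29.92 kN.
ΣF_y = 0: A_y + 29.9231 − 4.07·2.7 − 10 − 25 = 0 → A_y = 16.07 kN.
ΣF_x = 0: A_x + 15 = 0 → A_x = -15.00 kN.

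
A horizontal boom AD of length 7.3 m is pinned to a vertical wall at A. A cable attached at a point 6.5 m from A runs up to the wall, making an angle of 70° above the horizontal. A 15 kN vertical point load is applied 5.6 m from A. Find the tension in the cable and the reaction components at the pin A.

ΣM about A: T·sin70°·6.5 − 15·5.6 = 0 → T = 84/(6.5·0.939693) = 13.7524 ≈ 13.75 kN.
ΣF_x = 0: A_x − T·cos70° = 0 → A_x = 13.7524 × 0.34202 = 4.704 kN.
ΣF_y = 0: A_y + T·sin70° − 15 = 0 → A_y = 15 − 13.7524 × 0.939693 = 2.077 kN.

T = 13.75 kN, A_x = 4.704 kN, A_y = 2.077 kN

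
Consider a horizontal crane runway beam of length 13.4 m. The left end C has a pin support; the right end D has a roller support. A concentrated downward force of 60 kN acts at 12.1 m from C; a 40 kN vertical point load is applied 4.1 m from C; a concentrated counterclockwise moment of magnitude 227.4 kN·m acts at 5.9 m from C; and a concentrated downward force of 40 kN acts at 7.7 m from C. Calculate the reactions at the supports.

C_x = 0, C_y = 67.57 kN, D_y = 72.43 kN

Moments about C: D_y·13.4 − 60·12.1 − 40·4.1 + 227.4 − 40·7.7 = 0 → D_y = 970.6/13.4 = 72.4328 ≈ 72.43 kN.
ΣF_y = 0: C_y + 72.4328 − 60 − 40 − 40 = 0 → C_y = 67.57 kN.
ΣF_x = 0: no horizontal applied forces, so C_x = 0.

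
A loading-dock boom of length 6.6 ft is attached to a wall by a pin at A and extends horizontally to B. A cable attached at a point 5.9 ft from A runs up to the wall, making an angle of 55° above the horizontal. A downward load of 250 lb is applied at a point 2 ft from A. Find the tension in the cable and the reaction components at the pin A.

T = 103.5 lb, A_x = 59.34 lb, A_y = 165.3 lb

ΣM about A: T·sin55°·5.9 − 250·2 = 0 → T = 500/(5.9·0.819152) = 103.455 ≈ 103.5 lb.
ΣF_x = 0: A_x − T·cos55° = 0 → A_x = 103.455 × 0.573576 = 59.34 lb.
ΣF_y = 0: A_y + T·sin55° − 250 = 0 → A_y = 250 − 103.455 × 0.819152 = 165.3 lb.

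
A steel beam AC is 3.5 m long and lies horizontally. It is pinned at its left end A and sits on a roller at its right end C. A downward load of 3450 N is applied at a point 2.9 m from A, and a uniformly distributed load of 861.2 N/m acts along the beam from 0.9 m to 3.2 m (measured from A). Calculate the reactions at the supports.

A_x = 0, A_y = 1412 N, C_y = 4019 N

Resultant of the distributed load: 861.2 × 2.3 = 1980.76 N at 2.05 m from A.
Taking moments about A: C_y·3.5 − 3450·2.9 − (861.2·2.3)·2.05 = 0 → C_y = 14065.558/3.5 = 4018.73 ≈ 4019 N.
ΣF_y = 0: A_y + 4018.73 − 3450 − 861.2·2.3 = 0 → A_y = 1412 N.
ΣF_x = 0: no horizontal applied forces, so A_x = 0.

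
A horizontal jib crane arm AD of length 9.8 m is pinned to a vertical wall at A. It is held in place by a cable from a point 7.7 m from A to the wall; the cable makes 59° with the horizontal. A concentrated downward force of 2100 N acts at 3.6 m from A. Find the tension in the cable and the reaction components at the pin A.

ΣM about A: T·sin59°·7.7 − 2100·3.6 = 0 → T = 7560/(7.7·0.857167) = 1145.42 ≈ 1145 N.
ΣF_x = 0: A_x − T·cos59° = 0 → A_x = 1145.42 × 0.515038 = 589.9 N.
ΣF_y = 0: A_y + T·sin59° − 2100 = 0 → A_y = 2100 − 1145.42 × 0.857167 = 1118 N.

T = 1145 N, A_x = 589.9 N, A_y = 1118 N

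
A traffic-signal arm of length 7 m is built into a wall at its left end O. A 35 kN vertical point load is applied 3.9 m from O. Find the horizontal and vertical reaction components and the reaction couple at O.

ΣF_x = 0: O_x = 0.
ΣF_y = 0: O_y − 35 = 0 → O_y = 35.00 kN.
ΣM about O: M_O − 35·3.9 = 0 → M_O = 136.5 kN·m.

O_x = 0, O_y = 35.00 kN, M_O = 136.5 kN·m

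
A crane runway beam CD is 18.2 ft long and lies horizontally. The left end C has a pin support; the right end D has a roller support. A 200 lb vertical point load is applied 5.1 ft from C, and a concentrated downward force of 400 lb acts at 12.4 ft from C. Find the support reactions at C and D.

C_x = 0, C_y = 271.4 lb, D_y = 328.6 lb

Moments about C: D_y·18.2 − 200·5.1 − 400·12.4 = 0 → D_y = 5980/18.2 = 328.571 ≈ 328.6 lb.
ΣF_y = 0: C_y + 328.571 − 200 − 400 = 0 → C_y = 271.4 lb.
ΣF_x = 0: no horizontal applied forces, so C_x = 0.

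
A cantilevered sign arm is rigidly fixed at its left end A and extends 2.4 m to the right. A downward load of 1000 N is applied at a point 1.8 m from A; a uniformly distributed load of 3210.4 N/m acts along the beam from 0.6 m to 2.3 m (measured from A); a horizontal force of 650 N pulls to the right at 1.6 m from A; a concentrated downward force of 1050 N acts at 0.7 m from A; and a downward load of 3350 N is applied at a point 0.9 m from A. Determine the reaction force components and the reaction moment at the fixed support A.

A_x = -650.0 N, A_y = 10860 N, M_A = 13460 N·m

Resultant of the distributed load: 3210.4 × 1.7 = 5457.68 N at 1.45 m from A.
ΣF_x = 0: A_x + 650 = 0 → A_x = -650.0 N.
ΣF_y = 0: A_y − 1000 − 3210.4·1.7 − 1050 − 3350 = 0 → A_y = 10860 N.
ΣM about A: M_A − 1000·1.8 − (3210.4·1.7)·1.45 − 1050·0.7 − 3350·0.9 = 0 → M_A = 13460 N·m.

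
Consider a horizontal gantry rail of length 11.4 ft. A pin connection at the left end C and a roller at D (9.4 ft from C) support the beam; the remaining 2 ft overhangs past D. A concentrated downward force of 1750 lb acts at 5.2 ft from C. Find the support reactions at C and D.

Taking moments about C: D_y·9.4 − 1750·5.2 = 0 → D_y = 9100/9.4 = 968.085 ≈ 968.1 lb.
ΣF_y = 0: C_y + 968.085 − 1750 = 0 → C_y = 781.9 lb.
ΣF_x = 0: no horizontal applied forces, so C_x = 0.

C_x = 0, C_y = 781.9 lb, D_y = 968.1 lb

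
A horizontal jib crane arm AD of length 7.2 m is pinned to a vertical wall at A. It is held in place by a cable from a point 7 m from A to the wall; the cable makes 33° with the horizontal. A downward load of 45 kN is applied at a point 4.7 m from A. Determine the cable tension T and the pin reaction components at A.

ΣM about A: T·sin33°·7 − 45·4.7 = 0 → T = 211.5/(7·0.544639) = 55.4758 ≈ 55.48 kN.
ΣF_x = 0: A_x − T·cos33° = 0 → A_x = 55.4758 × 0.838671 = 46.53 kN.
ΣF_y = 0: A_y + T·sin33° − 45 = 0 → A_y = 45 − 55.4758 × 0.544639 = 14.79 kN.

T = 55.48 kN, A_x = 46.53 kN, A_y = 14.79 kN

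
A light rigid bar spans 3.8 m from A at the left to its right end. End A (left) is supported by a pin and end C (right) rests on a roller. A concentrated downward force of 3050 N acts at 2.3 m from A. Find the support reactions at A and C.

Moments about A: C_y·3.8 − 3050·2.3 = 0 → C_y = 7015/3.8 = 1846.05 ≈ 1846 N.
ΣF_y = 0: A_y + 1846.05 − 3050 = 0 → A_y = 1204 N.
ΣF_x = 0: no horizontal applied forces, so A_x = 0.

A_x = 0, A_y = 1204 N, C_y = 1846 N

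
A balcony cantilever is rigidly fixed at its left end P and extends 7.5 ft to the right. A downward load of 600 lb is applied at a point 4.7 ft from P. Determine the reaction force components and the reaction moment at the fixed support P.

ΣF_x = 0: P_x = 0.
ΣF_y = 0: P_y − 600 = 0 → P_y = 600.0 lb.
ΣM about P: M_P − 600·4.7 = 0 → M_P = 2820 lb·ft.

P_x = 0, P_y = 600.0 lb, M_P = 2820 lb·ft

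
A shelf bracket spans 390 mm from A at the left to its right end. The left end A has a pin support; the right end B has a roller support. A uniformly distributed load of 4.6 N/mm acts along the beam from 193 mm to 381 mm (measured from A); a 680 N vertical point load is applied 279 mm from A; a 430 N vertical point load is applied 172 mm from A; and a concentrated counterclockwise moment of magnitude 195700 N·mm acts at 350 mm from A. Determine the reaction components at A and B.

Resultant of the distributed load: 4.6 × 188 = 864.8 N at 287 mm from A.
Moments about A: B_y·390 − (4.6·188)·287 − 680·279 − 430·172 + 195700 = 0 → B_y = 316177.6/390 = 810.712 ≈ 810.7 N.
ΣF_y = 0: A_y + 810.712 − 4.6·188 − 680 − 430 = 0 → A_y = 1164 N.
ΣF_x = 0: no horizontal applied forces, so A_x = 0.

A_x = 0, A_y = 1164 N, B_y = 810.7 N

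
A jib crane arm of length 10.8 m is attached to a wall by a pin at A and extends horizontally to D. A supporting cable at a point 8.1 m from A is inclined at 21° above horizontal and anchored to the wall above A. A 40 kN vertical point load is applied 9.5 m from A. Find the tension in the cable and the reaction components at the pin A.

T = 130.9 kN, A_x = 122.2 kN, A_y = -6.914 kN

ΣM about A: T·sin21°·8.1 − 40·9.5 = 0 → T = 380/(8.1·0.358368) = 130.909 ≈ 130.9 kN.
ΣF_x = 0: A_x − T·cos21° = 0 → A_x = 130.909 × 0.93358 = 122.2 kN.
ΣF_y = 0: A_y + T·sin21° − 40 = 0 → A_y = 40 − 130.909 × 0.358368 = -6.914 kN.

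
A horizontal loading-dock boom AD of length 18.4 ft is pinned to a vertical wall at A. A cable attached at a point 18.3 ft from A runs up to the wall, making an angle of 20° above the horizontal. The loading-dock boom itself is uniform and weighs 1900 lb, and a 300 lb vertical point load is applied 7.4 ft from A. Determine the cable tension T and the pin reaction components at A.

ΣM about A: T·sin20°·18.3 − 1900·9.2 − 300·7.4 = 0 → T = 19700/(18.3·0.34202) = 3147.48 ≈ 3147 lb.
ΣF_x = 0: A_x − T·cos20° = 0 → A_x = 3147.48 × 0.939693 = 2958 lb.
ΣF_y = 0: A_y + T·sin20° − 1900 − 300 = 0 → A_y = 2200 − 3147.48 × 0.34202 = 1123 lb.

T = 3147 lb, A_x = 2958 lb, A_y = 1123 lb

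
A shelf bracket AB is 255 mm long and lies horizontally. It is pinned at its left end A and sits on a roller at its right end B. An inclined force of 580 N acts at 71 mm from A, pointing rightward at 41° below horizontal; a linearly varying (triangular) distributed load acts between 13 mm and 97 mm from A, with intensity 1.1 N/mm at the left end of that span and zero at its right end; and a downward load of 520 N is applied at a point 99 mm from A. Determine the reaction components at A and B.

A_x = -437.7 N, A_y = 631.5 N, B_y = 315.3 N

Resultant of the triangular load: ½ × 1.1 × 84 = 46.2 N, acting at 41 mm from A (one-third of the span from the peak).
ΣM about A: B_y·255 − 580·sin41°·71 − (½·1.1·84)·41 − 520·99 = 0 → B_y = 80390.7/255 = 315.258 ≈ 315.3 N.
ΣF_y = 0: A_y + 315.258 − 580·sin41° − ½·1.1·84 − 520 = 0 → A_y = 631.5 N.
ΣF_x = 0: A_x + 580·cos41° = 0 → A_x = -437.7 N.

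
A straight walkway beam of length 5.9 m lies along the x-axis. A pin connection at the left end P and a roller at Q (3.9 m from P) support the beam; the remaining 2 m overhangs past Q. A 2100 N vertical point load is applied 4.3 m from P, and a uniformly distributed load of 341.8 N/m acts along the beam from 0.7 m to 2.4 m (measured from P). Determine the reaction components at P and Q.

Resultant of the distributed load: 341.8 × 1.7 = 581.06 N at 1.55 m from P.
Moments about P: Q_y·3.9 − 2100·4.3 − (341.8·1.7)·1.55 = 0 → Q_y = 9930.643/3.9 = 2546.32 ≈ 2546 N.
ΣF_y = 0: P_y + 2546.32 − 2100 − 341.8·1.7 = 0 → P_y = 134.7 N.
ΣF_x = 0: no horizontal applied forces, so P_x = 0.

P_x = 0, P_y = 134.7 N, Q_y = 2546 N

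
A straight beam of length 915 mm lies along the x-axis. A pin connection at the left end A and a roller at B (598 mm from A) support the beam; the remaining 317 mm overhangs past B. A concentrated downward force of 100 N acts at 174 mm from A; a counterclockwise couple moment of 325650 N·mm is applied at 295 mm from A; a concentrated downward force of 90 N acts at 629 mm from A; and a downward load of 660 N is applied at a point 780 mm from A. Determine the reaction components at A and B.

A_x = 0, A_y = 409.9 N, B_y = 440.1 N

Taking moments about A: B_y·598 − 100·174 + 325650 − 90·629 − 660·780 = 0 → B_y = 263160/598 = 440.067 ≈ 440.1 N.
ΣF_y = 0: A_y + 440.067 − 100 − 90 − 660 = 0 → A_y = 409.9 N.
ΣF_x = 0: no horizontal applied forces, so A_x = 0.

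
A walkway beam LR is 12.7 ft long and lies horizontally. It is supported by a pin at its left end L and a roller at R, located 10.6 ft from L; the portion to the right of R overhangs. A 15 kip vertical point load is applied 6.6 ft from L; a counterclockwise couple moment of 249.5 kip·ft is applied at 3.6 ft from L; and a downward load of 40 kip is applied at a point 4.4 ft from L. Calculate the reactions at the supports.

Moments about L: R_y·10.6 − 15·6.6 + 249.5 − 40·4.4 = 0 → R_y = 25.5/10.6 = 2.40566 ≈ 2.406 kip.
ΣF_y = 0: L_y + 2.40566 − 15 − 40 = 0 → L_y = 52.59 kip.
ΣF_x = 0: no horizontal applied forces, so L_x = 0.

L_x = 0, L_y = 52.59 kip, R_y = 2.406 kip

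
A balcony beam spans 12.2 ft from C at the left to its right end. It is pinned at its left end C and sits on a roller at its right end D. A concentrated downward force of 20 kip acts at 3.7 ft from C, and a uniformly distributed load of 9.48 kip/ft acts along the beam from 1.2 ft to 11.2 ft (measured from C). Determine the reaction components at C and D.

C_x = 0, C_y = 60.56 kip, D_y = 54.24 kip

Resultant of the distributed load: 9.48 × 10 = 94.8 kip at 6.2 ft from C.
Taking moments about C: D_y·12.2 − 20·3.7 − (9.48·10)·6.2 = 0 → D_y = 661.76/12.2 = 54.2426 ≈ 54.24 kip.
ΣF_y = 0: C_y + 54.2426 − 20 − 9.48·10 = 0 → C_y = 60.56 kip.
ΣF_x = 0: no horizontal applied forces, so C_x = 0.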